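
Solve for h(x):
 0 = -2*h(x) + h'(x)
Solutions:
 h(x) = C1*exp(2*x)


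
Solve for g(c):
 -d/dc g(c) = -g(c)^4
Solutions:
 g(c) = (-1/(C1 + 3*c))^(1/3)
 g(c) = (-1/(C1 + c))^(1/3)*(-3^(2/3) - 3*3^(1/6)*I)/6
 g(c) = (-1/(C1 + c))^(1/3)*(-3^(2/3) + 3*3^(1/6)*I)/6


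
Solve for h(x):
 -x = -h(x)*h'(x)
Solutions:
 h(x) = -sqrt(C1 + x^2)
 h(x) = sqrt(C1 + x^2)


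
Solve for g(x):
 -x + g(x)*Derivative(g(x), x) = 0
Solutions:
 g(x) = -sqrt(C1 + x^2)
 g(x) = sqrt(C1 + x^2)


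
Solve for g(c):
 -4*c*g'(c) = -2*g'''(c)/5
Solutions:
 g(c) = C1 + Integral(C2*airyai(10^(1/3)*c) + C3*airybi(10^(1/3)*c), c)


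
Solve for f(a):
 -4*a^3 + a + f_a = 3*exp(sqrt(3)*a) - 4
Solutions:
 f(a) = C1 + a^4 - a^2/2 - 4*a + sqrt(3)*exp(sqrt(3)*a)


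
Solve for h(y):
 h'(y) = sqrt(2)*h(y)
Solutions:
 h(y) = C1*exp(sqrt(2)*y)


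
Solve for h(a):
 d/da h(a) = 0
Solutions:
 h(a) = C1


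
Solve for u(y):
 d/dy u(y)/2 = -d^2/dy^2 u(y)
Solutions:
 u(y) = C1 + C2*exp(-y/2)


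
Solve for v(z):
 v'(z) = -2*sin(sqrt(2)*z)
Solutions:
 v(z) = C1 + sqrt(2)*cos(sqrt(2)*z)


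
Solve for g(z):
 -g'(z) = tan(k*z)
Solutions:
 g(z) = C1 - Piecewise((-log(cos(k*z))/k, Ne(k, 0)), (0, True))


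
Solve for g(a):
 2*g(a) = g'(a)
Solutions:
 g(a) = C1*exp(2*a)


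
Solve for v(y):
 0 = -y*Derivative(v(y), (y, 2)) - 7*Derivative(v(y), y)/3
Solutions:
 v(y) = C1 + C2/y^(4/3)


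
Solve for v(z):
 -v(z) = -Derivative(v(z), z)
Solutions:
 v(z) = C1*exp(z)


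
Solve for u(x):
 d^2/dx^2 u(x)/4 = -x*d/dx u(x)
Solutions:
 u(x) = C1 + C2*erf(sqrt(2)*x)


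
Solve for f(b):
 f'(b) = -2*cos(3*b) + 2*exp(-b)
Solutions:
 f(b) = C1 - 2*sin(3*b)/3 - 2*exp(-b)


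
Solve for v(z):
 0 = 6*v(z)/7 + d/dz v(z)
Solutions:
 v(z) = C1*exp(-6*z/7)


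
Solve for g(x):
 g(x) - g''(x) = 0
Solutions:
 g(x) = C1*exp(-x) + C2*exp(x)


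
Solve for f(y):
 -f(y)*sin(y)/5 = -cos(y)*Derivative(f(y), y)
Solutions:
 f(y) = C1/cos(y)^(1/5)


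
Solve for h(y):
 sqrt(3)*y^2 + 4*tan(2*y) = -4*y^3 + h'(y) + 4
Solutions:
 h(y) = C1 + y^4 + sqrt(3)*y^3/3 - 4*y - 2*log(cos(2*y))


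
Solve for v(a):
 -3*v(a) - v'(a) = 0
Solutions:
 v(a) = C1*exp(-3*a)


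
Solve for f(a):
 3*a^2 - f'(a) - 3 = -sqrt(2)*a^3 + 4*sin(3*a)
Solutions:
 f(a) = C1 + sqrt(2)*a^4/4 + a^3 - 3*a + 4*cos(3*a)/3


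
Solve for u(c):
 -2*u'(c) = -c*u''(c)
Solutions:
 u(c) = C1 + C2*c^3


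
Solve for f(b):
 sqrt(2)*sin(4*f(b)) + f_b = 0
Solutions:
 f(b) = -acos((-C1 - exp(8*sqrt(2)*b))/(C1 - exp(8*sqrt(2)*b)))/4 + pi/2
 f(b) = acos((-C1 - exp(8*sqrt(2)*b))/(C1 - exp(8*sqrt(2)*b)))/4


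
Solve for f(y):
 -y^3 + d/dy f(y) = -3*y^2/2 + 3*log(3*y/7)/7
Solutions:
 f(y) = C1 + y^4/4 - y^3/2 + 3*y*log(y)/7 - 3*y*log(7)/7 - 3*y/7 + 3*y*log(3)/7


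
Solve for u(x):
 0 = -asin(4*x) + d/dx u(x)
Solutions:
 u(x) = C1 + x*asin(4*x) + sqrt(1 - 16*x^2)/4


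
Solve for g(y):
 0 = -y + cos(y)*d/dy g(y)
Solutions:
 g(y) = C1 + Integral(y/cos(y), y)


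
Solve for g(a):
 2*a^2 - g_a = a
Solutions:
 g(a) = C1 + 2*a^3/3 - a^2/2


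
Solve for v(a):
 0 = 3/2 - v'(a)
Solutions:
 v(a) = C1 + 3*a/2


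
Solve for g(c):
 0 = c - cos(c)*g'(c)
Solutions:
 g(c) = C1 + Integral(c/cos(c), c)


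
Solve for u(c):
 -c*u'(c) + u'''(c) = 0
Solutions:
 u(c) = C1 + Integral(C2*airyai(c) + C3*airybi(c), c)


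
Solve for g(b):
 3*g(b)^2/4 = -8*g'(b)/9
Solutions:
 g(b) = 32/(C1 + 27*b)


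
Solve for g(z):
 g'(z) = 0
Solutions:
 g(z) = C1


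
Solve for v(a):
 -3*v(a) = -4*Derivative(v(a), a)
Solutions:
 v(a) = C1*exp(3*a/4)


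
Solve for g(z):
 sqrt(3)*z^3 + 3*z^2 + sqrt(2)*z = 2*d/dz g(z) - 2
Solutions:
 g(z) = C1 + sqrt(3)*z^4/8 + z^3/2 + sqrt(2)*z^2/4 + z


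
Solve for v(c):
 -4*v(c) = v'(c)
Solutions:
 v(c) = C1*exp(-4*c)


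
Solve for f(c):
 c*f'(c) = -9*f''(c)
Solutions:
 f(c) = C1 + C2*erf(sqrt(2)*c/6)


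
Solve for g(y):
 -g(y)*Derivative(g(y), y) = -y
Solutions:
 g(y) = -sqrt(C1 + y^2)
 g(y) = sqrt(C1 + y^2)


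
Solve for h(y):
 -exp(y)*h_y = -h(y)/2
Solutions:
 h(y) = C1*exp(-exp(-y)/2)


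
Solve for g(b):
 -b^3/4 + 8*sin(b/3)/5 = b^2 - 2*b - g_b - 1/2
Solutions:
 g(b) = C1 + b^4/16 + b^3/3 - b^2 - b/2 + 24*cos(b/3)/5


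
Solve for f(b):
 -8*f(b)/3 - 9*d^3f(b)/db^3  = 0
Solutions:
 f(b) = C3*exp(-2*b/3) + (C1*sin(sqrt(3)*b/3) + C2*cos(sqrt(3)*b/3))*exp(b/3)


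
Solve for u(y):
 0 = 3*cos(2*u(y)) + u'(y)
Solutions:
 u(y) = -asin((C1 + exp(12*y))/(C1 - exp(12*y)))/2 + pi/2
 u(y) = asin((C1 + exp(12*y))/(C1 - exp(12*y)))/2


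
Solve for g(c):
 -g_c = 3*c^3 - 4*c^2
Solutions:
 g(c) = C1 - 3*c^4/4 + 4*c^3/3


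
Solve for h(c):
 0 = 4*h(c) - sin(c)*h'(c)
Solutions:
 h(c) = C1*(cos(c)^2 - 2*cos(c) + 1)/(cos(c)^2 + 2*cos(c) + 1)


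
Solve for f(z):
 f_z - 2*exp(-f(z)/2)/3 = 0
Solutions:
 f(z) = 2*log(C1 + z/3)


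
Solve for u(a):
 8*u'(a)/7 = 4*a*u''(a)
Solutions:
 u(a) = C1 + C2*a^(9/7)


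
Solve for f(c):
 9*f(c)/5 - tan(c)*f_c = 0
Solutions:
 f(c) = C1*sin(c)^(9/5)


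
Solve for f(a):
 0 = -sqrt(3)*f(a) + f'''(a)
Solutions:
 f(a) = C3*exp(3^(1/6)*a) + (C1*sin(3^(2/3)*a/2) + C2*cos(3^(2/3)*a/2))*exp(-3^(1/6)*a/2)


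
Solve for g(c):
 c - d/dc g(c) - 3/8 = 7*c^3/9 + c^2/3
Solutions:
 g(c) = C1 - 7*c^4/36 - c^3/9 + c^2/2 - 3*c/8


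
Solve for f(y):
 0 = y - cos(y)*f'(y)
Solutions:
 f(y) = C1 + Integral(y/cos(y), y)


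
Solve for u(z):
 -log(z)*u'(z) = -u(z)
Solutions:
 u(z) = C1*exp(li(z))


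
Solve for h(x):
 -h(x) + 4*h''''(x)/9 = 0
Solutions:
 h(x) = C1*exp(-sqrt(6)*x/2) + C2*exp(sqrt(6)*x/2) + C3*sin(sqrt(6)*x/2) + C4*cos(sqrt(6)*x/2)


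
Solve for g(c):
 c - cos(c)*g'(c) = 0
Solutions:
 g(c) = C1 + Integral(c/cos(c), c)


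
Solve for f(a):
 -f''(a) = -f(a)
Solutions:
 f(a) = C1*exp(-a) + C2*exp(a)


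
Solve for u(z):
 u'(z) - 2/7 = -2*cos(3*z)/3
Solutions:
 u(z) = C1 + 2*z/7 - 2*sin(3*z)/9


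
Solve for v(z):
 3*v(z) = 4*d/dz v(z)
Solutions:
 v(z) = C1*exp(3*z/4)


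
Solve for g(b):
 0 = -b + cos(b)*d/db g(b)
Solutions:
 g(b) = C1 + Integral(b/cos(b), b)


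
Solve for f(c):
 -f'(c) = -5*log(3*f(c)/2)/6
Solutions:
 6*Integral(1/(-log(_y) - log(3) + log(2)), (_y, f(c)))/5 = C1 - c


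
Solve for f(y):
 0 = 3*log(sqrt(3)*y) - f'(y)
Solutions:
 f(y) = C1 + 3*y*log(y) - 3*y + 3*y*log(3)/2


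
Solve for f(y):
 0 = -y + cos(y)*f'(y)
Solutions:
 f(y) = C1 + Integral(y/cos(y), y)


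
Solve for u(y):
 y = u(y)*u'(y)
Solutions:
 u(y) = -sqrt(C1 + y^2)
 u(y) = sqrt(C1 + y^2)


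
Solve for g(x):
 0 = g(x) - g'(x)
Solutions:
 g(x) = C1*exp(x)


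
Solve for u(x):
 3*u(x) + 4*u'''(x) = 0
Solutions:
 u(x) = C3*exp(-6^(1/3)*x/2) + (C1*sin(2^(1/3)*3^(5/6)*x/4) + C2*cos(2^(1/3)*3^(5/6)*x/4))*exp(6^(1/3)*x/4)


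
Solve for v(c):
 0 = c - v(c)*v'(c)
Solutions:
 v(c) = -sqrt(C1 + c^2)
 v(c) = sqrt(C1 + c^2)


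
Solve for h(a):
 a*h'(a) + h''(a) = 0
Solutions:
 h(a) = C1 + C2*erf(sqrt(2)*a/2)


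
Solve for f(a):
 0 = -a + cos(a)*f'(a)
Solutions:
 f(a) = C1 + Integral(a/cos(a), a)


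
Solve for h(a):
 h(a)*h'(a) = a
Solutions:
 h(a) = -sqrt(C1 + a^2)
 h(a) = sqrt(C1 + a^2)


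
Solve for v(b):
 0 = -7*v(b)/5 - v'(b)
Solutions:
 v(b) = C1*exp(-7*b/5)


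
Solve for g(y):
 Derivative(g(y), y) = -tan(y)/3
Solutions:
 g(y) = C1 + log(cos(y))/3


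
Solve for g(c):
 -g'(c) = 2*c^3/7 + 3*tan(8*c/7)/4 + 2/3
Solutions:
 g(c) = C1 - c^4/14 - 2*c/3 + 21*log(cos(8*c/7))/32


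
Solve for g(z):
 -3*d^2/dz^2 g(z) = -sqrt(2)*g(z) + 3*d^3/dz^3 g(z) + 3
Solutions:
 g(z) = C1*exp(-z*(2*2^(1/3)/(-2 + sqrt(-4 + (2 - 9*sqrt(2))^2) + 9*sqrt(2))^(1/3) + 4 + 2^(2/3)*(-2 + sqrt(-4 + (2 - 9*sqrt(2))^2) + 9*sqrt(2))^(1/3))/12)*sin(2^(1/3)*sqrt(3)*z*(-2^(1/3)*(-2 + sqrt(-4 + (2 - 9*sqrt(2))^2) + 9*sqrt(2))^(1/3) + 2/(-2 + sqrt(-4 + (2 - 9*sqrt(2))^2) + 9*sqrt(2))^(1/3))/12) + C2*exp(-z*(2*2^(1/3)/(-2 + sqrt(-4 + (2 - 9*sqrt(2))^2) + 9*sqrt(2))^(1/3) + 4 + 2^(2/3)*(-2 + sqrt(-4 + (2 - 9*sqrt(2))^2) + 9*sqrt(2))^(1/3))/12)*cos(2^(1/3)*sqrt(3)*z*(-2^(1/3)*(-2 + sqrt(-4 + (2 - 9*sqrt(2))^2) + 9*sqrt(2))^(1/3) + 2/(-2 + sqrt(-4 + (2 - 9*sqrt(2))^2) + 9*sqrt(2))^(1/3))/12) + C3*exp(z*(-2 + 2*2^(1/3)/(-2 + sqrt(-4 + (2 - 9*sqrt(2))^2) + 9*sqrt(2))^(1/3) + 2^(2/3)*(-2 + sqrt(-4 + (2 - 9*sqrt(2))^2) + 9*sqrt(2))^(1/3))/6) + 3*sqrt(2)/2


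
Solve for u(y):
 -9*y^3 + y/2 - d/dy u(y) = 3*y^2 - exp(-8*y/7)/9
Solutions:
 u(y) = C1 - 9*y^4/4 - y^3 + y^2/4 - 7*exp(-8*y/7)/72


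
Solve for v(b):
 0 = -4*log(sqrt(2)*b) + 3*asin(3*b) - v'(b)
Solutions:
 v(b) = C1 - 4*b*log(b) + 3*b*asin(3*b) - 2*b*log(2) + 4*b + sqrt(1 - 9*b^2)


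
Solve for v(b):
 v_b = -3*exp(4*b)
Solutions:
 v(b) = C1 - 3*exp(4*b)/4


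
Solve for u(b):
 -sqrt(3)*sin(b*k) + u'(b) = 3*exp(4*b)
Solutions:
 u(b) = C1 + 3*exp(4*b)/4 - sqrt(3)*cos(b*k)/k


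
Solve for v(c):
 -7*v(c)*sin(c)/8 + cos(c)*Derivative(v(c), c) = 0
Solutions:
 v(c) = C1/cos(c)^(7/8)


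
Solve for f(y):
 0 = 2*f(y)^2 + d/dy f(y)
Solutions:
 f(y) = 1/(C1 + 2*y)


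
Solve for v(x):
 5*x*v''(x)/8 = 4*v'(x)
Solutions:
 v(x) = C1 + C2*x^(37/5)


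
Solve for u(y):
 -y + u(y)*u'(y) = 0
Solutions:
 u(y) = -sqrt(C1 + y^2)
 u(y) = sqrt(C1 + y^2)


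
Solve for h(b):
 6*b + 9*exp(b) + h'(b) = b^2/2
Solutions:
 h(b) = C1 + b^3/6 - 3*b^2 - 9*exp(b)


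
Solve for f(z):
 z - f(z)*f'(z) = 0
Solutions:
 f(z) = -sqrt(C1 + z^2)
 f(z) = sqrt(C1 + z^2)


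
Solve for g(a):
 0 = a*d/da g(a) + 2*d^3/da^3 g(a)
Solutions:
 g(a) = C1 + Integral(C2*airyai(-2^(2/3)*a/2) + C3*airybi(-2^(2/3)*a/2), a)


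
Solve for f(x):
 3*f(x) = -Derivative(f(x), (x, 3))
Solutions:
 f(x) = C3*exp(-3^(1/3)*x) + (C1*sin(3^(5/6)*x/2) + C2*cos(3^(5/6)*x/2))*exp(3^(1/3)*x/2)


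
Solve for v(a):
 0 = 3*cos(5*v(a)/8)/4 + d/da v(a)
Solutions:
 3*a/4 - 4*log(sin(5*v(a)/8) - 1)/5 + 4*log(sin(5*v(a)/8) + 1)/5 = C1


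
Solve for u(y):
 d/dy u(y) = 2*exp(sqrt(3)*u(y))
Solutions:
 u(y) = sqrt(3)*(2*log(-1/(C1 + 2*y)) - log(3))/6


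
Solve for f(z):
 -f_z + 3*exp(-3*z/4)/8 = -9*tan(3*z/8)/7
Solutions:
 f(z) = C1 + 12*log(tan(3*z/8)^2 + 1)/7 - exp(-3*z/4)/2


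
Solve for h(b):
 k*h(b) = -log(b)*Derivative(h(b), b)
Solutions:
 h(b) = C1*exp(-k*li(b))


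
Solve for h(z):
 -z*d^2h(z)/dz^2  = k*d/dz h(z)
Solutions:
 h(z) = C1 + z^(1 - re(k))*(C2*sin(log(z)*Abs(im(k))) + C3*cos(log(z)*im(k)))


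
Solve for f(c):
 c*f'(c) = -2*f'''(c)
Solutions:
 f(c) = C1 + Integral(C2*airyai(-2^(2/3)*c/2) + C3*airybi(-2^(2/3)*c/2), c)


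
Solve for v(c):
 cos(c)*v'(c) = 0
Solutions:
 v(c) = C1


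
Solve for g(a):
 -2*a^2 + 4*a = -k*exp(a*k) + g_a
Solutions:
 g(a) = C1 - 2*a^3/3 + 2*a^2 + exp(a*k)


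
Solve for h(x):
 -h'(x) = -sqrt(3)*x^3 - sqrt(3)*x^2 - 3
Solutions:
 h(x) = C1 + sqrt(3)*x^4/4 + sqrt(3)*x^3/3 + 3*x


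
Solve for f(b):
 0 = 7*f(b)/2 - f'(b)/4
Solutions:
 f(b) = C1*exp(14*b)


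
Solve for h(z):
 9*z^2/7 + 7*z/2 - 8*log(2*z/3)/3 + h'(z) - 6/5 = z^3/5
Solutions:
 h(z) = C1 + z^4/20 - 3*z^3/7 - 7*z^2/4 + 8*z*log(z)/3 - 8*z*log(3)/3 - 22*z/15 + 8*z*log(2)/3


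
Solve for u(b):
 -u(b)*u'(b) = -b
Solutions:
 u(b) = -sqrt(C1 + b^2)
 u(b) = sqrt(C1 + b^2)


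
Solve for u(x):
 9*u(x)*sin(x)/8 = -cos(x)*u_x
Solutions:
 u(x) = C1*cos(x)^(9/8)


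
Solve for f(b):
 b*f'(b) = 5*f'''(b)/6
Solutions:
 f(b) = C1 + Integral(C2*airyai(5^(2/3)*6^(1/3)*b/5) + C3*airybi(5^(2/3)*6^(1/3)*b/5), b)


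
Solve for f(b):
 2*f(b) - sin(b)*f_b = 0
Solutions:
 f(b) = C1*(cos(b) - 1)/(cos(b) + 1)


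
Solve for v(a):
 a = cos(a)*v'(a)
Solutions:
 v(a) = C1 + Integral(a/cos(a), a)


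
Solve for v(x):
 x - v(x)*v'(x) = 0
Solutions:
 v(x) = -sqrt(C1 + x^2)
 v(x) = sqrt(C1 + x^2)


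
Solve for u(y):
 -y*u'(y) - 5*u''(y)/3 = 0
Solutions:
 u(y) = C1 + C2*erf(sqrt(30)*y/10)


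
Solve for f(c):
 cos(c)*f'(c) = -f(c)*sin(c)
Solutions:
 f(c) = C1*cos(c)


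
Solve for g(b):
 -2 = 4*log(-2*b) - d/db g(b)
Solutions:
 g(b) = C1 + 4*b*log(-b) + 2*b*(-1 + 2*log(2))


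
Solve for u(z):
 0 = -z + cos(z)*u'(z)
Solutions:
 u(z) = C1 + Integral(z/cos(z), z)


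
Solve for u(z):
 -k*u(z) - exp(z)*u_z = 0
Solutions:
 u(z) = C1*exp(k*exp(-z))


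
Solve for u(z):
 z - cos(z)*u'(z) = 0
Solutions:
 u(z) = C1 + Integral(z/cos(z), z)


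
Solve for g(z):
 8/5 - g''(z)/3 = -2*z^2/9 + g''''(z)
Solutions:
 g(z) = C1 + C2*z + C3*sin(sqrt(3)*z/3) + C4*cos(sqrt(3)*z/3) + z^4/18 + 2*z^2/5


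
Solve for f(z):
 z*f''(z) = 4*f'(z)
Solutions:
 f(z) = C1 + C2*z^5


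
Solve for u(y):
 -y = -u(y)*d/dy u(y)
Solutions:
 u(y) = -sqrt(C1 + y^2)
 u(y) = sqrt(C1 + y^2)


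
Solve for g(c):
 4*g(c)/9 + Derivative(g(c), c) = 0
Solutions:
 g(c) = C1*exp(-4*c/9)


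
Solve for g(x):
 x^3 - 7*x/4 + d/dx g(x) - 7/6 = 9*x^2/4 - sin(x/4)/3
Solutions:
 g(x) = C1 - x^4/4 + 3*x^3/4 + 7*x^2/8 + 7*x/6 + 4*cos(x/4)/3


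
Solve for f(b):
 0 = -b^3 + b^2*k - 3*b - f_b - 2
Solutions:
 f(b) = C1 - b^4/4 + b^3*k/3 - 3*b^2/2 - 2*b


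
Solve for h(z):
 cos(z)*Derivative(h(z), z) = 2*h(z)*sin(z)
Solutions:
 h(z) = C1/cos(z)^2


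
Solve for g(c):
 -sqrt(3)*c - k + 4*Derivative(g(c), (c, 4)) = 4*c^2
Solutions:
 g(c) = C1 + C2*c + C3*c^2 + C4*c^3 + c^6/360 + sqrt(3)*c^5/480 + c^4*k/96


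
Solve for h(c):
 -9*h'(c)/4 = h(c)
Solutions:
 h(c) = C1*exp(-4*c/9)


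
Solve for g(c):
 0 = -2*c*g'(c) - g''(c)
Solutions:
 g(c) = C1 + C2*erf(c)


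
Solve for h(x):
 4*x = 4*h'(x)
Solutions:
 h(x) = C1 + x^2/2


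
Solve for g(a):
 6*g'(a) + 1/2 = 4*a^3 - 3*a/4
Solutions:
 g(a) = C1 + a^4/6 - a^2/16 - a/12


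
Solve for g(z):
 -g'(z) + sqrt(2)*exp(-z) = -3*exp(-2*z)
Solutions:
 g(z) = C1 - sqrt(2)*exp(-z) - 3*exp(-2*z)/2


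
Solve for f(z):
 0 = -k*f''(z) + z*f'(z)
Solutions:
 f(z) = C1 + C2*erf(sqrt(2)*z*sqrt(-1/k)/2)/sqrt(-1/k)


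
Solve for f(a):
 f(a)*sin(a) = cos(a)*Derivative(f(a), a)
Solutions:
 f(a) = C1/cos(a)


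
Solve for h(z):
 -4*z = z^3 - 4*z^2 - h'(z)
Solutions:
 h(z) = C1 + z^4/4 - 4*z^3/3 + 2*z^2


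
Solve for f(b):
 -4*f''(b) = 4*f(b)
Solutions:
 f(b) = C1*sin(b) + C2*cos(b)


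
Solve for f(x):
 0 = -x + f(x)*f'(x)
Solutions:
 f(x) = -sqrt(C1 + x^2)
 f(x) = sqrt(C1 + x^2)


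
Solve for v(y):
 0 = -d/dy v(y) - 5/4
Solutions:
 v(y) = C1 - 5*y/4


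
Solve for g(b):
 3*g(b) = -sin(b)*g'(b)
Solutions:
 g(b) = C1*(cos(b) + 1)^(3/2)/(cos(b) - 1)^(3/2)


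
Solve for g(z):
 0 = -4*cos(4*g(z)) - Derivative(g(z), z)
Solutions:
 g(z) = -asin((C1 + exp(32*z))/(C1 - exp(32*z)))/4 + pi/4
 g(z) = asin((C1 + exp(32*z))/(C1 - exp(32*z)))/4


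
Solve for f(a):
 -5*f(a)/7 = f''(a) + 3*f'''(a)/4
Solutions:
 f(a) = C1*exp(a*(-56 + 56*2^(2/3)*7^(1/3)/(9*sqrt(24945) + 1439)^(1/3) + 2^(1/3)*7^(2/3)*(9*sqrt(24945) + 1439)^(1/3))/126)*sin(14^(1/3)*sqrt(3)*a*(-7^(1/3)*(9*sqrt(24945) + 1439)^(1/3) + 56*2^(1/3)/(9*sqrt(24945) + 1439)^(1/3))/126) + C2*exp(a*(-56 + 56*2^(2/3)*7^(1/3)/(9*sqrt(24945) + 1439)^(1/3) + 2^(1/3)*7^(2/3)*(9*sqrt(24945) + 1439)^(1/3))/126)*cos(14^(1/3)*sqrt(3)*a*(-7^(1/3)*(9*sqrt(24945) + 1439)^(1/3) + 56*2^(1/3)/(9*sqrt(24945) + 1439)^(1/3))/126) + C3*exp(-a*(56*2^(2/3)*7^(1/3)/(9*sqrt(24945) + 1439)^(1/3) + 28 + 2^(1/3)*7^(2/3)*(9*sqrt(24945) + 1439)^(1/3))/63)


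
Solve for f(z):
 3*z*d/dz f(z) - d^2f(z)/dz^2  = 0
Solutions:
 f(z) = C1 + C2*erfi(sqrt(6)*z/2)


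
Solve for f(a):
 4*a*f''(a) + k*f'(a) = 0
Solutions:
 f(a) = C1 + a^(1 - re(k)/4)*(C2*sin(log(a)*Abs(im(k))/4) + C3*cos(log(a)*im(k)/4))


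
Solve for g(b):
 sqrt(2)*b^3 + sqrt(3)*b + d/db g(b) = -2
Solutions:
 g(b) = C1 - sqrt(2)*b^4/4 - sqrt(3)*b^2/2 - 2*b


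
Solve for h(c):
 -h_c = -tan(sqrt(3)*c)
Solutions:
 h(c) = C1 - sqrt(3)*log(cos(sqrt(3)*c))/3


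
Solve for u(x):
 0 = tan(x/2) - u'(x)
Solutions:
 u(x) = C1 - 2*log(cos(x/2))


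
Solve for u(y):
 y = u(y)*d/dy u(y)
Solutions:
 u(y) = -sqrt(C1 + y^2)
 u(y) = sqrt(C1 + y^2)


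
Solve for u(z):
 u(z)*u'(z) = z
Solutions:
 u(z) = -sqrt(C1 + z^2)
 u(z) = sqrt(C1 + z^2)


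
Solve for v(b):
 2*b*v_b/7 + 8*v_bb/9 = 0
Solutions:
 v(b) = C1 + C2*erf(3*sqrt(14)*b/28)


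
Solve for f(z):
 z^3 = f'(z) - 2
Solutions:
 f(z) = C1 + z^4/4 + 2*z


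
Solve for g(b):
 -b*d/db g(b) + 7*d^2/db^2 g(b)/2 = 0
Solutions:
 g(b) = C1 + C2*erfi(sqrt(7)*b/7)


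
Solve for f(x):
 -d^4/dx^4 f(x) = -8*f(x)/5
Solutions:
 f(x) = C1*exp(-10^(3/4)*x/5) + C2*exp(10^(3/4)*x/5) + C3*sin(10^(3/4)*x/5) + C4*cos(10^(3/4)*x/5)


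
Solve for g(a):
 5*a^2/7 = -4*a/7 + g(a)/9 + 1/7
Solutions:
 g(a) = 45*a^2/7 + 36*a/7 - 9/7


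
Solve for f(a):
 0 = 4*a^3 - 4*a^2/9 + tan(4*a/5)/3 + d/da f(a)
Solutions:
 f(a) = C1 - a^4 + 4*a^3/27 + 5*log(cos(4*a/5))/12


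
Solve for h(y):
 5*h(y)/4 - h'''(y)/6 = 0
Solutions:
 h(y) = C3*exp(15^(1/3)*2^(2/3)*y/2) + (C1*sin(2^(2/3)*3^(5/6)*5^(1/3)*y/4) + C2*cos(2^(2/3)*3^(5/6)*5^(1/3)*y/4))*exp(-15^(1/3)*2^(2/3)*y/4)


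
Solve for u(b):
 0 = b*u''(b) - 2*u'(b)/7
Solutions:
 u(b) = C1 + C2*b^(9/7)


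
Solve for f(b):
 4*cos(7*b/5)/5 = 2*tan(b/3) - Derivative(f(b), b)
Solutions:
 f(b) = C1 - 6*log(cos(b/3)) - 4*sin(7*b/5)/7


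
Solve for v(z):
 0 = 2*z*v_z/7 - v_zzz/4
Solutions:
 v(z) = C1 + Integral(C2*airyai(2*7^(2/3)*z/7) + C3*airybi(2*7^(2/3)*z/7), z)


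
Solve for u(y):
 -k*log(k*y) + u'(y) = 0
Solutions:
 u(y) = C1 + k*y*log(k*y) - k*y


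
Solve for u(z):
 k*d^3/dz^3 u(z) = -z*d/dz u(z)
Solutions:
 u(z) = C1 + Integral(C2*airyai(z*(-1/k)^(1/3)) + C3*airybi(z*(-1/k)^(1/3)), z)


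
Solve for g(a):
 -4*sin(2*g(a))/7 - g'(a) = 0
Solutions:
 4*a/7 + log(cos(2*g(a)) - 1)/4 - log(cos(2*g(a)) + 1)/4 = C1


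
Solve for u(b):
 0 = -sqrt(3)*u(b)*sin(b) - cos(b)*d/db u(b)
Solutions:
 u(b) = C1*cos(b)^(sqrt(3))


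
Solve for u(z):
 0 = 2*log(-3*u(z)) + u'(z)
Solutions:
 Integral(1/(log(-_y) + log(3)), (_y, u(z)))/2 = C1 - z


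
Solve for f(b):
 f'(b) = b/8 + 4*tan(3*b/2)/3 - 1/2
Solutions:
 f(b) = C1 + b^2/16 - b/2 - 8*log(cos(3*b/2))/9


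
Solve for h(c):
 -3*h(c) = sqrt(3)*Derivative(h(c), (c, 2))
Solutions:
 h(c) = C1*sin(3^(1/4)*c) + C2*cos(3^(1/4)*c)


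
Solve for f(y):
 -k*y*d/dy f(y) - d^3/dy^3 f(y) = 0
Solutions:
 f(y) = C1 + Integral(C2*airyai(y*(-k)^(1/3)) + C3*airybi(y*(-k)^(1/3)), y)


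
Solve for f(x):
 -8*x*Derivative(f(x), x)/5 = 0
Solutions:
 f(x) = C1


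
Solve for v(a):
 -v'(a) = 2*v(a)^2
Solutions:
 v(a) = 1/(C1 + 2*a)


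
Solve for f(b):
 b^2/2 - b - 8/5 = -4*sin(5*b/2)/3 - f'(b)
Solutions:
 f(b) = C1 - b^3/6 + b^2/2 + 8*b/5 + 8*cos(5*b/2)/15


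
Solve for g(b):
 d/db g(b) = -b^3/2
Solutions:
 g(b) = C1 - b^4/8


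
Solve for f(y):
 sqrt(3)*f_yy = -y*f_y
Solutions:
 f(y) = C1 + C2*erf(sqrt(2)*3^(3/4)*y/6)


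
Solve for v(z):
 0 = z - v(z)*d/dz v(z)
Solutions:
 v(z) = -sqrt(C1 + z^2)
 v(z) = sqrt(C1 + z^2)


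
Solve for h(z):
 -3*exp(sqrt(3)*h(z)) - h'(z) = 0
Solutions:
 h(z) = sqrt(3)*(2*log(1/(C1 + 3*z)) - log(3))/6


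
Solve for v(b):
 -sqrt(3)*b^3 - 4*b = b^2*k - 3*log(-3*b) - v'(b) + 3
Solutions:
 v(b) = C1 + sqrt(3)*b^4/4 + b^3*k/3 + 2*b^2 - 3*b*log(-b) + 3*b*(2 - log(3))


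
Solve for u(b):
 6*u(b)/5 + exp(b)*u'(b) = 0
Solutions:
 u(b) = C1*exp(6*exp(-b)/5)


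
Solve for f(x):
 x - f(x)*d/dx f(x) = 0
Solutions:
 f(x) = -sqrt(C1 + x^2)
 f(x) = sqrt(C1 + x^2)


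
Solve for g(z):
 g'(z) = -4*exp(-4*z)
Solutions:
 g(z) = C1 + exp(-4*z)


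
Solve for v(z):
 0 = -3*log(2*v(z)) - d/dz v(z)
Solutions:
 Integral(1/(log(_y) + log(2)), (_y, v(z)))/3 = C1 - z


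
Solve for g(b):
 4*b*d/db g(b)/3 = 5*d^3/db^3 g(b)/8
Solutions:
 g(b) = C1 + Integral(C2*airyai(2*30^(2/3)*b/15) + C3*airybi(2*30^(2/3)*b/15), b)


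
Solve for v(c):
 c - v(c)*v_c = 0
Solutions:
 v(c) = -sqrt(C1 + c^2)
 v(c) = sqrt(C1 + c^2)


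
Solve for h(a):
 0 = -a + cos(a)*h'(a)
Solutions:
 h(a) = C1 + Integral(a/cos(a), a)


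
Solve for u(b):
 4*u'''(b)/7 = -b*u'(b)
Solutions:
 u(b) = C1 + Integral(C2*airyai(-14^(1/3)*b/2) + C3*airybi(-14^(1/3)*b/2), b)


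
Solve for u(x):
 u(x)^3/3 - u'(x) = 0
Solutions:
 u(x) = -sqrt(6)*sqrt(-1/(C1 + x))/2
 u(x) = sqrt(6)*sqrt(-1/(C1 + x))/2


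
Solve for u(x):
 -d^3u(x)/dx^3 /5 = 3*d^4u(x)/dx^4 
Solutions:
 u(x) = C1 + C2*x + C3*x^2 + C4*exp(-x/15)


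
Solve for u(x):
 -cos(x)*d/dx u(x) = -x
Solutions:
 u(x) = C1 + Integral(x/cos(x), x)


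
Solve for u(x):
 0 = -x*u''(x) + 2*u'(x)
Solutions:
 u(x) = C1 + C2*x^3


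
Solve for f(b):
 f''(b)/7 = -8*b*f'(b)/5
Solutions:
 f(b) = C1 + C2*erf(2*sqrt(35)*b/5)


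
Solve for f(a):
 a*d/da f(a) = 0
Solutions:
 f(a) = C1


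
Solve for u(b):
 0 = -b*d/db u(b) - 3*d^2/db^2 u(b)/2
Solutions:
 u(b) = C1 + C2*erf(sqrt(3)*b/3)


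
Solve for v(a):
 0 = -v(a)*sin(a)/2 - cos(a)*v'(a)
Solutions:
 v(a) = C1*sqrt(cos(a))


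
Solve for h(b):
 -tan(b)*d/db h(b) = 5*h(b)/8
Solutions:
 h(b) = C1/sin(b)^(5/8)


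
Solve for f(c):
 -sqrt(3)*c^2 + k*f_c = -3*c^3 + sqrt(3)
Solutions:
 f(c) = C1 - 3*c^4/(4*k) + sqrt(3)*c^3/(3*k) + sqrt(3)*c/k


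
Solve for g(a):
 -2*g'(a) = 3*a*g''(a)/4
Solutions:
 g(a) = C1 + C2/a^(5/3)


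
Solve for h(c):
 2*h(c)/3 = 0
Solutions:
 h(c) = 0


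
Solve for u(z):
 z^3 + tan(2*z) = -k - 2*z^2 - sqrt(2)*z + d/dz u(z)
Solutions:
 u(z) = C1 + k*z + z^4/4 + 2*z^3/3 + sqrt(2)*z^2/2 - log(cos(2*z))/2


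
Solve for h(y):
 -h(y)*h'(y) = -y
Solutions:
 h(y) = -sqrt(C1 + y^2)
 h(y) = sqrt(C1 + y^2)


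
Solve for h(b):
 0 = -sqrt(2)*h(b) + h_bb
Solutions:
 h(b) = C1*exp(-2^(1/4)*b) + C2*exp(2^(1/4)*b)


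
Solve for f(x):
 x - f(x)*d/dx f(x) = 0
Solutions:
 f(x) = -sqrt(C1 + x^2)
 f(x) = sqrt(C1 + x^2)


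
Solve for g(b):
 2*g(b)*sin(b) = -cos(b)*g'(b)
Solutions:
 g(b) = C1*cos(b)^2


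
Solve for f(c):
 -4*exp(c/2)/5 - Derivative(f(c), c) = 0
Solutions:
 f(c) = C1 - 8*exp(c/2)/5


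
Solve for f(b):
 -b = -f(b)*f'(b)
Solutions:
 f(b) = -sqrt(C1 + b^2)
 f(b) = sqrt(C1 + b^2)


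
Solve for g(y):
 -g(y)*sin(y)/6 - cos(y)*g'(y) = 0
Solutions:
 g(y) = C1*cos(y)^(1/6)


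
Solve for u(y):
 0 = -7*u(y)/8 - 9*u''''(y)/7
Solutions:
 u(y) = (C1*sin(2^(3/4)*sqrt(21)*y/12) + C2*cos(2^(3/4)*sqrt(21)*y/12))*exp(-2^(3/4)*sqrt(21)*y/12) + (C3*sin(2^(3/4)*sqrt(21)*y/12) + C4*cos(2^(3/4)*sqrt(21)*y/12))*exp(2^(3/4)*sqrt(21)*y/12)


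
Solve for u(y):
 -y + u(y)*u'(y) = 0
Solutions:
 u(y) = -sqrt(C1 + y^2)
 u(y) = sqrt(C1 + y^2)


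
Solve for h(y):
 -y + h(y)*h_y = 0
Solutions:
 h(y) = -sqrt(C1 + y^2)
 h(y) = sqrt(C1 + y^2)


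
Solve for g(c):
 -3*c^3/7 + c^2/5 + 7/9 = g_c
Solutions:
 g(c) = C1 - 3*c^4/28 + c^3/15 + 7*c/9


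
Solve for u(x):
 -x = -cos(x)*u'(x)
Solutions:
 u(x) = C1 + Integral(x/cos(x), x)


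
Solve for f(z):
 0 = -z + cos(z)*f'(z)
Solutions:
 f(z) = C1 + Integral(z/cos(z), z)


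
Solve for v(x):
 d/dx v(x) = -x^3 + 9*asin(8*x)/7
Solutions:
 v(x) = C1 - x^4/4 + 9*x*asin(8*x)/7 + 9*sqrt(1 - 64*x^2)/56


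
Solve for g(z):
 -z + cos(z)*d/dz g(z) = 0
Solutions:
 g(z) = C1 + Integral(z/cos(z), z)


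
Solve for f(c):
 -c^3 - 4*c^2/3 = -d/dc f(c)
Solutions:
 f(c) = C1 + c^4/4 + 4*c^3/9


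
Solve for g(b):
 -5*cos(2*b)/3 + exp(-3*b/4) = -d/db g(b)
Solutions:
 g(b) = C1 + 5*sin(2*b)/6 + 4*exp(-3*b/4)/3


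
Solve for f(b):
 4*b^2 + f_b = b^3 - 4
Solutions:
 f(b) = C1 + b^4/4 - 4*b^3/3 - 4*b


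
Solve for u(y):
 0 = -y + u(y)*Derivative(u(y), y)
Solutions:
 u(y) = -sqrt(C1 + y^2)
 u(y) = sqrt(C1 + y^2)


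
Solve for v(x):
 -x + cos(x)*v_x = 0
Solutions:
 v(x) = C1 + Integral(x/cos(x), x)


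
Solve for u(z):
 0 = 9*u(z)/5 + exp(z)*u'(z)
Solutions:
 u(z) = C1*exp(9*exp(-z)/5)


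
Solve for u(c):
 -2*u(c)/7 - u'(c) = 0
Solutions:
 u(c) = C1*exp(-2*c/7)


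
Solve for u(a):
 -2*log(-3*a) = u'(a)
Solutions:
 u(a) = C1 - 2*a*log(-a) + 2*a*(1 - log(3))


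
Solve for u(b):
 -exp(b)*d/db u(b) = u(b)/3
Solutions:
 u(b) = C1*exp(exp(-b)/3)


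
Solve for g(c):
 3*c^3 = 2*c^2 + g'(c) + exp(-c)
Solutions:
 g(c) = C1 + 3*c^4/4 - 2*c^3/3 + exp(-c)


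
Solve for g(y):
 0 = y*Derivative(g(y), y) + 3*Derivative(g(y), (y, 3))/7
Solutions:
 g(y) = C1 + Integral(C2*airyai(-3^(2/3)*7^(1/3)*y/3) + C3*airybi(-3^(2/3)*7^(1/3)*y/3), y)


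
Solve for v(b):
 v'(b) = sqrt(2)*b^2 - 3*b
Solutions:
 v(b) = C1 + sqrt(2)*b^3/3 - 3*b^2/2


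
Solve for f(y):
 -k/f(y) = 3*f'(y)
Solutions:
 f(y) = -sqrt(C1 - 6*k*y)/3
 f(y) = sqrt(C1 - 6*k*y)/3


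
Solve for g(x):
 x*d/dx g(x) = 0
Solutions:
 g(x) = C1


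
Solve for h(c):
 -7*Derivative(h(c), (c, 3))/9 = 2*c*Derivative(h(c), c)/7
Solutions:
 h(c) = C1 + Integral(C2*airyai(-126^(1/3)*c/7) + C3*airybi(-126^(1/3)*c/7), c)


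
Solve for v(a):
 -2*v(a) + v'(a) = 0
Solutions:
 v(a) = C1*exp(2*a)


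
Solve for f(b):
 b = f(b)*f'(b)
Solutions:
 f(b) = -sqrt(C1 + b^2)
 f(b) = sqrt(C1 + b^2)


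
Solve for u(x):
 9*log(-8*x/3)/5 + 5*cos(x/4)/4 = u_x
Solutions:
 u(x) = C1 + 9*x*log(-x)/5 - 9*x*log(3)/5 - 9*x/5 + 27*x*log(2)/5 + 5*sin(x/4)


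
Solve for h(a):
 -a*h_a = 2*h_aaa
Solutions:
 h(a) = C1 + Integral(C2*airyai(-2^(2/3)*a/2) + C3*airybi(-2^(2/3)*a/2), a)


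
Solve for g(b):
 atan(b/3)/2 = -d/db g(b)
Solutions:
 g(b) = C1 - b*atan(b/3)/2 + 3*log(b^2 + 9)/4


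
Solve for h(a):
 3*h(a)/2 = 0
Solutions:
 h(a) = 0


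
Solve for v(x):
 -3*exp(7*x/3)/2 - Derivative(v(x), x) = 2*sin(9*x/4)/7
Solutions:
 v(x) = C1 - 9*exp(7*x/3)/14 + 8*cos(9*x/4)/63


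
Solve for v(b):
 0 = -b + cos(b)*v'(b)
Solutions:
 v(b) = C1 + Integral(b/cos(b), b)


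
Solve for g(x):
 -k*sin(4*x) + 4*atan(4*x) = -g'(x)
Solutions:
 g(x) = C1 - k*cos(4*x)/4 - 4*x*atan(4*x) + log(16*x^2 + 1)/2


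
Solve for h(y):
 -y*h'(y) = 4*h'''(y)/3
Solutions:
 h(y) = C1 + Integral(C2*airyai(-6^(1/3)*y/2) + C3*airybi(-6^(1/3)*y/2), y)


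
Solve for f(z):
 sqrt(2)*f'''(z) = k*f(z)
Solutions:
 f(z) = C1*exp(2^(5/6)*k^(1/3)*z/2) + C2*exp(2^(5/6)*k^(1/3)*z*(-1 + sqrt(3)*I)/4) + C3*exp(-2^(5/6)*k^(1/3)*z*(1 + sqrt(3)*I)/4)


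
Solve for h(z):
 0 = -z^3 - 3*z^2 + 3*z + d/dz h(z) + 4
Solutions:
 h(z) = C1 + z^4/4 + z^3 - 3*z^2/2 - 4*z


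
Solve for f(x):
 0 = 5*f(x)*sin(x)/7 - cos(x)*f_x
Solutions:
 f(x) = C1/cos(x)^(5/7)


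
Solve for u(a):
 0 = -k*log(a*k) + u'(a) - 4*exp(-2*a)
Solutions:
 u(a) = C1 + a*k*log(a*k) - a*k - 2*exp(-2*a)


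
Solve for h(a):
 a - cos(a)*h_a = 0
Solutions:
 h(a) = C1 + Integral(a/cos(a), a)


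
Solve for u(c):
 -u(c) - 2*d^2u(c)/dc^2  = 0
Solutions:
 u(c) = C1*sin(sqrt(2)*c/2) + C2*cos(sqrt(2)*c/2)


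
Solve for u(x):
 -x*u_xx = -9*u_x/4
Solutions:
 u(x) = C1 + C2*x^(13/4)


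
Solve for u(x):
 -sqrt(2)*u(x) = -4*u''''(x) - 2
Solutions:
 u(x) = C1*exp(-2^(5/8)*x/2) + C2*exp(2^(5/8)*x/2) + C3*sin(2^(5/8)*x/2) + C4*cos(2^(5/8)*x/2) + sqrt(2)


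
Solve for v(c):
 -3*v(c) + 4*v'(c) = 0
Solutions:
 v(c) = C1*exp(3*c/4)


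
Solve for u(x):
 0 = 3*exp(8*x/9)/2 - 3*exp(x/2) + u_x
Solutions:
 u(x) = C1 - 27*exp(8*x/9)/16 + 6*exp(x/2)


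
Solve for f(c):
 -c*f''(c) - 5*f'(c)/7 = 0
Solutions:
 f(c) = C1 + C2*c^(2/7)


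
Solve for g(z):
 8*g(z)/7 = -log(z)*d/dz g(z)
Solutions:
 g(z) = C1*exp(-8*li(z)/7)


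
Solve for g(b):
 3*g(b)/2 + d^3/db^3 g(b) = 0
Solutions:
 g(b) = C3*exp(-2^(2/3)*3^(1/3)*b/2) + (C1*sin(2^(2/3)*3^(5/6)*b/4) + C2*cos(2^(2/3)*3^(5/6)*b/4))*exp(2^(2/3)*3^(1/3)*b/4)


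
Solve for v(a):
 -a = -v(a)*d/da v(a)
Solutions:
 v(a) = -sqrt(C1 + a^2)
 v(a) = sqrt(C1 + a^2)


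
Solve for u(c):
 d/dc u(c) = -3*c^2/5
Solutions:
 u(c) = C1 - c^3/5


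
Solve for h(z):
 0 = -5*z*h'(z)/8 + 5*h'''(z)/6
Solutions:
 h(z) = C1 + Integral(C2*airyai(6^(1/3)*z/2) + C3*airybi(6^(1/3)*z/2), z)


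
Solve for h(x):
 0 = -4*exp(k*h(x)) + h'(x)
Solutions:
 h(x) = Piecewise((log(-1/(C1*k + 4*k*x))/k, Ne(k, 0)), (nan, True))
 h(x) = Piecewise((C1 + 4*x, Eq(k, 0)), (nan, True))


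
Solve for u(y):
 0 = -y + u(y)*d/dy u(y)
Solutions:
 u(y) = -sqrt(C1 + y^2)
 u(y) = sqrt(C1 + y^2)


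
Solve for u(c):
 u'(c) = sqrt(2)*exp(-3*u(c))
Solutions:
 u(c) = log(C1 + 3*sqrt(2)*c)/3
 u(c) = log((-3^(1/3) - 3^(5/6)*I)*(C1 + sqrt(2)*c)^(1/3)/2)
 u(c) = log((-3^(1/3) + 3^(5/6)*I)*(C1 + sqrt(2)*c)^(1/3)/2)


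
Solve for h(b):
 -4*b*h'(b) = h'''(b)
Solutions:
 h(b) = C1 + Integral(C2*airyai(-2^(2/3)*b) + C3*airybi(-2^(2/3)*b), b)


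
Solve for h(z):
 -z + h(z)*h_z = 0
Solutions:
 h(z) = -sqrt(C1 + z^2)
 h(z) = sqrt(C1 + z^2)


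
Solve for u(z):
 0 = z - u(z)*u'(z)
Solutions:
 u(z) = -sqrt(C1 + z^2)
 u(z) = sqrt(C1 + z^2)


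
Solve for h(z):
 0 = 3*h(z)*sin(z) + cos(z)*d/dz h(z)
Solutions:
 h(z) = C1*cos(z)^3


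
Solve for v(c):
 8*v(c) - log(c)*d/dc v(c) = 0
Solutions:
 v(c) = C1*exp(8*li(c))


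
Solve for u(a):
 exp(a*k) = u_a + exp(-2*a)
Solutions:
 u(a) = C1 + exp(-2*a)/2 + exp(a*k)/k


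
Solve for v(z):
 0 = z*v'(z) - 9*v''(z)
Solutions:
 v(z) = C1 + C2*erfi(sqrt(2)*z/6)


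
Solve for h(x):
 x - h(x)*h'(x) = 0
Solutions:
 h(x) = -sqrt(C1 + x^2)
 h(x) = sqrt(C1 + x^2)


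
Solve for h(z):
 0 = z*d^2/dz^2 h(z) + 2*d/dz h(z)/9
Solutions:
 h(z) = C1 + C2*z^(7/9)


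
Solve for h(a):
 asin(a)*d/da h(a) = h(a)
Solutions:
 h(a) = C1*exp(Integral(1/asin(a), a))


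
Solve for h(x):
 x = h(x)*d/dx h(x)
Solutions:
 h(x) = -sqrt(C1 + x^2)
 h(x) = sqrt(C1 + x^2)


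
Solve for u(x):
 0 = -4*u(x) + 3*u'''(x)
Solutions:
 u(x) = C3*exp(6^(2/3)*x/3) + (C1*sin(2^(2/3)*3^(1/6)*x/2) + C2*cos(2^(2/3)*3^(1/6)*x/2))*exp(-6^(2/3)*x/6)


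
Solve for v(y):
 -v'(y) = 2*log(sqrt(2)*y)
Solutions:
 v(y) = C1 - 2*y*log(y) - y*log(2) + 2*y


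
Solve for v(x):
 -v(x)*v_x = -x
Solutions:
 v(x) = -sqrt(C1 + x^2)
 v(x) = sqrt(C1 + x^2)


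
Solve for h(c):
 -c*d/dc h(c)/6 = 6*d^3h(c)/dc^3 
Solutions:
 h(c) = C1 + Integral(C2*airyai(-6^(1/3)*c/6) + C3*airybi(-6^(1/3)*c/6), c)


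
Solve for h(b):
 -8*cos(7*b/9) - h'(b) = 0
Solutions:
 h(b) = C1 - 72*sin(7*b/9)/7


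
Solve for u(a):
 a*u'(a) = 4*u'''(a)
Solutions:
 u(a) = C1 + Integral(C2*airyai(2^(1/3)*a/2) + C3*airybi(2^(1/3)*a/2), a)


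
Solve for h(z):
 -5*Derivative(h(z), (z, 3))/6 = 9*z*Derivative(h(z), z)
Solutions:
 h(z) = C1 + Integral(C2*airyai(-3*2^(1/3)*5^(2/3)*z/5) + C3*airybi(-3*2^(1/3)*5^(2/3)*z/5), z)


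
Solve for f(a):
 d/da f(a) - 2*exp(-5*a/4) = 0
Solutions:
 f(a) = C1 - 8*exp(-5*a/4)/5


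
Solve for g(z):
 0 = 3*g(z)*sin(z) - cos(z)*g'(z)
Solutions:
 g(z) = C1/cos(z)^3


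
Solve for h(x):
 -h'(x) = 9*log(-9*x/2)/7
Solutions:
 h(x) = C1 - 9*x*log(-x)/7 + 9*x*(-2*log(3) + log(2) + 1)/7


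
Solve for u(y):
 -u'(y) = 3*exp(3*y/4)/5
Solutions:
 u(y) = C1 - 4*exp(3*y/4)/5


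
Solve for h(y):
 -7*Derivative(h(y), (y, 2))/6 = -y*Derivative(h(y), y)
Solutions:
 h(y) = C1 + C2*erfi(sqrt(21)*y/7)


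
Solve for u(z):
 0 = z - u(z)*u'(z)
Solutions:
 u(z) = -sqrt(C1 + z^2)
 u(z) = sqrt(C1 + z^2)


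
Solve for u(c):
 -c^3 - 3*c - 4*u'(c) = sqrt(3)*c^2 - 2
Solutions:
 u(c) = C1 - c^4/16 - sqrt(3)*c^3/12 - 3*c^2/8 + c/2


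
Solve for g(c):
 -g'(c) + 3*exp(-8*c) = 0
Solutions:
 g(c) = C1 - 3*exp(-8*c)/8


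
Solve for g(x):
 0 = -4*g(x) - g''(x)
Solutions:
 g(x) = C1*sin(2*x) + C2*cos(2*x)


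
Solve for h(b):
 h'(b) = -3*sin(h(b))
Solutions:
 h(b) = -acos((-C1 - exp(6*b))/(C1 - exp(6*b))) + 2*pi
 h(b) = acos((-C1 - exp(6*b))/(C1 - exp(6*b)))


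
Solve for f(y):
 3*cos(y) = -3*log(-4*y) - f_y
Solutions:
 f(y) = C1 - 3*y*log(-y) - 6*y*log(2) + 3*y - 3*sin(y)


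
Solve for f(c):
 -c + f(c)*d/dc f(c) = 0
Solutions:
 f(c) = -sqrt(C1 + c^2)
 f(c) = sqrt(C1 + c^2)


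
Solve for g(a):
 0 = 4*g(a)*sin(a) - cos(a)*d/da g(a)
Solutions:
 g(a) = C1/cos(a)^4


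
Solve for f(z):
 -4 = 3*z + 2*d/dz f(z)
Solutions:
 f(z) = C1 - 3*z^2/4 - 2*z


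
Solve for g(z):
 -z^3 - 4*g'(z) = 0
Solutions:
 g(z) = C1 - z^4/16


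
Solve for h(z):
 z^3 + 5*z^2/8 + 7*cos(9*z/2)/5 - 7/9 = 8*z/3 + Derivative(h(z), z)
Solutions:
 h(z) = C1 + z^4/4 + 5*z^3/24 - 4*z^2/3 - 7*z/9 + 14*sin(9*z/2)/45


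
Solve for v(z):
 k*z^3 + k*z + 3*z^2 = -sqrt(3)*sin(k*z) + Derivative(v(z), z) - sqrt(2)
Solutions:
 v(z) = C1 + k*z^4/4 + k*z^2/2 + z^3 + sqrt(2)*z - sqrt(3)*cos(k*z)/k


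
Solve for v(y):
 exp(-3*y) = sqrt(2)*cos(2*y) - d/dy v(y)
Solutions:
 v(y) = C1 + sqrt(2)*sin(2*y)/2 + exp(-3*y)/3


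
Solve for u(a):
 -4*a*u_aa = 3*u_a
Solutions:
 u(a) = C1 + C2*a^(1/4)


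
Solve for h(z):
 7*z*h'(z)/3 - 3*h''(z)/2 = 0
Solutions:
 h(z) = C1 + C2*erfi(sqrt(7)*z/3)


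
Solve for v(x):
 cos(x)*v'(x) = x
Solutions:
 v(x) = C1 + Integral(x/cos(x), x)


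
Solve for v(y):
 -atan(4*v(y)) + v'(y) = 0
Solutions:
 Integral(1/atan(4*_y), (_y, v(y))) = C1 + y


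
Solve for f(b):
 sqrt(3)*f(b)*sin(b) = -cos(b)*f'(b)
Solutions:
 f(b) = C1*cos(b)^(sqrt(3))


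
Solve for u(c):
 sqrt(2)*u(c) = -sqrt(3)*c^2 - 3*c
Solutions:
 u(c) = c*(-sqrt(6)*c - 3*sqrt(2))/2


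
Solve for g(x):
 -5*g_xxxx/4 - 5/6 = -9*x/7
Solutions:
 g(x) = C1 + C2*x + C3*x^2 + C4*x^3 + 3*x^5/350 - x^4/36


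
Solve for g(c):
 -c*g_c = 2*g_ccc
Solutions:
 g(c) = C1 + Integral(C2*airyai(-2^(2/3)*c/2) + C3*airybi(-2^(2/3)*c/2), c)


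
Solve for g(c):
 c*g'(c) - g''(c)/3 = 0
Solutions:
 g(c) = C1 + C2*erfi(sqrt(6)*c/2)


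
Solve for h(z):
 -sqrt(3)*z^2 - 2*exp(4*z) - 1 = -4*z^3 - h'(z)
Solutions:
 h(z) = C1 - z^4 + sqrt(3)*z^3/3 + z + exp(4*z)/2


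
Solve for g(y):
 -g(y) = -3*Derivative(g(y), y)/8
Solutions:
 g(y) = C1*exp(8*y/3)


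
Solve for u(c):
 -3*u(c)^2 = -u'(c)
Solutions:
 u(c) = -1/(C1 + 3*c)


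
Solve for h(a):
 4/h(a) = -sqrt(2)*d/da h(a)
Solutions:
 h(a) = -sqrt(C1 - 4*sqrt(2)*a)
 h(a) = sqrt(C1 - 4*sqrt(2)*a)


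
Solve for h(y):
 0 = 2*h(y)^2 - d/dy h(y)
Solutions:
 h(y) = -1/(C1 + 2*y)


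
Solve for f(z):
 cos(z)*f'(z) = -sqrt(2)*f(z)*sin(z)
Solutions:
 f(z) = C1*cos(z)^(sqrt(2))


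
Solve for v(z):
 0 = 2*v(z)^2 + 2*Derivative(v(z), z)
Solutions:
 v(z) = 1/(C1 + z)


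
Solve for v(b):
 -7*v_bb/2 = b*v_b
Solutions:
 v(b) = C1 + C2*erf(sqrt(7)*b/7)


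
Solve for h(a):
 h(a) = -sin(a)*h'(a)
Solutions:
 h(a) = C1*sqrt(cos(a) + 1)/sqrt(cos(a) - 1)


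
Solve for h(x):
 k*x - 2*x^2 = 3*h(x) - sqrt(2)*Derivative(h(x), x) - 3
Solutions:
 h(x) = C1*exp(3*sqrt(2)*x/2) + k*x/3 + sqrt(2)*k/9 - 2*x^2/3 - 4*sqrt(2)*x/9 + 19/27


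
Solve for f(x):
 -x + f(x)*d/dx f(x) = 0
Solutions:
 f(x) = -sqrt(C1 + x^2)
 f(x) = sqrt(C1 + x^2)


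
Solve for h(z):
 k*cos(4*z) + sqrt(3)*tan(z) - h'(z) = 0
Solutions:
 h(z) = C1 + k*sin(4*z)/4 - sqrt(3)*log(cos(z))


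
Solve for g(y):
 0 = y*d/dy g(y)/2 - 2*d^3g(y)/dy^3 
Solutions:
 g(y) = C1 + Integral(C2*airyai(2^(1/3)*y/2) + C3*airybi(2^(1/3)*y/2), y)


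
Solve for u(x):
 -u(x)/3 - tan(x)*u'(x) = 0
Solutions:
 u(x) = C1/sin(x)^(1/3)


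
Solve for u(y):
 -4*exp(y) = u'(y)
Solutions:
 u(y) = C1 - 4*exp(y)


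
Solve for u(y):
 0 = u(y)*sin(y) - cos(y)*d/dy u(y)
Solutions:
 u(y) = C1/cos(y)


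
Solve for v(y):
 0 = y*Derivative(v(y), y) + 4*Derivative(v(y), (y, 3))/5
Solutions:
 v(y) = C1 + Integral(C2*airyai(-10^(1/3)*y/2) + C3*airybi(-10^(1/3)*y/2), y)


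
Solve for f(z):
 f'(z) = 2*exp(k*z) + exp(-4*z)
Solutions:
 f(z) = C1 - exp(-4*z)/4 + 2*exp(k*z)/k


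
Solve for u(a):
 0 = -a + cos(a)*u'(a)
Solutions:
 u(a) = C1 + Integral(a/cos(a), a)


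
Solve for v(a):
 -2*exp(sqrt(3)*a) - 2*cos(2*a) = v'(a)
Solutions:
 v(a) = C1 - 2*sqrt(3)*exp(sqrt(3)*a)/3 - sin(2*a)


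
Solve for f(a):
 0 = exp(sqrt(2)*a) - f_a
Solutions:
 f(a) = C1 + sqrt(2)*exp(sqrt(2)*a)/2


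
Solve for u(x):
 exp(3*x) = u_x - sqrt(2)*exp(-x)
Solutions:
 u(x) = C1 + exp(3*x)/3 - sqrt(2)*exp(-x)


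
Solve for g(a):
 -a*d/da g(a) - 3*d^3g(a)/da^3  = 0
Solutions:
 g(a) = C1 + Integral(C2*airyai(-3^(2/3)*a/3) + C3*airybi(-3^(2/3)*a/3), a)


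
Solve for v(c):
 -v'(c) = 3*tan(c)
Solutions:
 v(c) = C1 + 3*log(cos(c))


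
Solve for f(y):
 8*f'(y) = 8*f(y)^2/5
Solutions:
 f(y) = -5/(C1 + y)


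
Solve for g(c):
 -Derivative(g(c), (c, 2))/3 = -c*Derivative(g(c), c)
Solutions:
 g(c) = C1 + C2*erfi(sqrt(6)*c/2)


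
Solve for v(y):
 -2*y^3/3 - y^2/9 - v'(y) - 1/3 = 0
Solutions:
 v(y) = C1 - y^4/6 - y^3/27 - y/3


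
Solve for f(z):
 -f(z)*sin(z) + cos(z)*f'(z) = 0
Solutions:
 f(z) = C1/cos(z)


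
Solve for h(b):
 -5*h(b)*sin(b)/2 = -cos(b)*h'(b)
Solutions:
 h(b) = C1/cos(b)^(5/2)


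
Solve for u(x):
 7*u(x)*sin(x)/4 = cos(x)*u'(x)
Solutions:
 u(x) = C1/cos(x)^(7/4)


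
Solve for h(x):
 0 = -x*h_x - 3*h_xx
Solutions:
 h(x) = C1 + C2*erf(sqrt(6)*x/6)


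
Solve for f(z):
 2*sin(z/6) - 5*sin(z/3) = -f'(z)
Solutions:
 f(z) = C1 + 12*cos(z/6) - 15*cos(z/3)


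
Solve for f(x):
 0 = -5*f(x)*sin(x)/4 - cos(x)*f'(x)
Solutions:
 f(x) = C1*cos(x)^(5/4)


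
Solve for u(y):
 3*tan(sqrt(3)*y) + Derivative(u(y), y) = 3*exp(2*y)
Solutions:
 u(y) = C1 + 3*exp(2*y)/2 + sqrt(3)*log(cos(sqrt(3)*y))


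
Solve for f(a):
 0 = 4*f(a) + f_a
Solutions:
 f(a) = C1*exp(-4*a)


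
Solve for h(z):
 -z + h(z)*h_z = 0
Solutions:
 h(z) = -sqrt(C1 + z^2)
 h(z) = sqrt(C1 + z^2)


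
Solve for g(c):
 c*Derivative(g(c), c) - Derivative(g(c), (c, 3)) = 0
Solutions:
 g(c) = C1 + Integral(C2*airyai(c) + C3*airybi(c), c)


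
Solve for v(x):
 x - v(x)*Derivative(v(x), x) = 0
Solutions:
 v(x) = -sqrt(C1 + x^2)
 v(x) = sqrt(C1 + x^2)


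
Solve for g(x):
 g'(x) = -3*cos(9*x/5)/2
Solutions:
 g(x) = C1 - 5*sin(9*x/5)/6


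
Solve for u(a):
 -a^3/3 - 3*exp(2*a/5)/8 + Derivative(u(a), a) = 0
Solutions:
 u(a) = C1 + a^4/12 + 15*exp(2*a/5)/16


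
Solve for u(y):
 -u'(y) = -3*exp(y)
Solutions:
 u(y) = C1 + 3*exp(y)


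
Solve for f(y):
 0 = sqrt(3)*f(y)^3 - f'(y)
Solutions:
 f(y) = -sqrt(2)*sqrt(-1/(C1 + sqrt(3)*y))/2
 f(y) = sqrt(2)*sqrt(-1/(C1 + sqrt(3)*y))/2


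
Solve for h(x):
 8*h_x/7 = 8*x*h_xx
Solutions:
 h(x) = C1 + C2*x^(8/7)


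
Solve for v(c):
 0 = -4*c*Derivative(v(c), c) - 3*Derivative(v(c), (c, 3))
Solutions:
 v(c) = C1 + Integral(C2*airyai(-6^(2/3)*c/3) + C3*airybi(-6^(2/3)*c/3), c)


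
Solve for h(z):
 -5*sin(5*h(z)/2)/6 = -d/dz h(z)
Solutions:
 -5*z/6 + log(cos(5*h(z)/2) - 1)/5 - log(cos(5*h(z)/2) + 1)/5 = C1
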